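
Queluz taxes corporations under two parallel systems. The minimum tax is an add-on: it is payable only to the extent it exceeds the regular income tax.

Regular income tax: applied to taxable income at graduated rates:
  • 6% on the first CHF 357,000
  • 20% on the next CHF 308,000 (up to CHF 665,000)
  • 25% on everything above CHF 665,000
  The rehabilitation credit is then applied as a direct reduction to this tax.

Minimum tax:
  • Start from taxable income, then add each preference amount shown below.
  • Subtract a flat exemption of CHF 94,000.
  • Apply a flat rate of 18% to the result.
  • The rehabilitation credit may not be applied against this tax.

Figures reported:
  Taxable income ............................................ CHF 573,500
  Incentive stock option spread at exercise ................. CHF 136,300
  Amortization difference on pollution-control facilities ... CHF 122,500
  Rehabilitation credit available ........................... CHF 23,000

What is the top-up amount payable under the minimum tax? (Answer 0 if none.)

Minimum tax:
  Adjusted income: CHF 573,500 + CHF 136,300 + CHF 122,500 = CHF 832,300
  Less exemption CHF 94,000 → base CHF 738,300
  CHF 738,300 × 18% = CHF 132,894

Regular income tax:
  CHF 357,000 × 6% = CHF 21,420
  CHF 216,500 × 20% = CHF 43,300
  → CHF 64,720
  Less rehabilitation credit CHF 23,000 → CHF 41,720

Excess of minimum tax over regular income tax: CHF 132,894 − CHF 41,720 = CHF 91,174.

CHF 91,174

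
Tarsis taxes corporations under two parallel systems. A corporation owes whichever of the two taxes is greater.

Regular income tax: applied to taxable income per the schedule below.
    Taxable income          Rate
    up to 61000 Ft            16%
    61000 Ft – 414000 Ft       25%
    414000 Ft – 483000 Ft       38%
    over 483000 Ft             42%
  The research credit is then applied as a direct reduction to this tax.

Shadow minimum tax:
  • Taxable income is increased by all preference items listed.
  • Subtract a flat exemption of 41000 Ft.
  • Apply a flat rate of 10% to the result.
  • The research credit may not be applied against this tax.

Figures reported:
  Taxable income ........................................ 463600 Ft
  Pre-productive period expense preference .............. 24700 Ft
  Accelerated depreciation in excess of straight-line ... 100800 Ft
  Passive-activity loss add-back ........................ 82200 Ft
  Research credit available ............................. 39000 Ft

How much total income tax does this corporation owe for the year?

77858 Ft

Regular income tax:
  61000 Ft × 16% = 9760 Ft
  353000 Ft × 25% = 88250 Ft
  49600 Ft × 38% = 18848 Ft
  → 116858 Ft
  Less research credit 39000 Ft → 77858 Ft

Shadow minimum tax:
  Adjusted income: 463600 Ft + 24700 Ft + 100800 Ft + 82200 Ft = 671300 Ft
  Less exemption 41000 Ft → base 630300 Ft
  630300 Ft × 10% = 63030 Ft

77858 Ft > 63030 Ft, so the regular income tax governs.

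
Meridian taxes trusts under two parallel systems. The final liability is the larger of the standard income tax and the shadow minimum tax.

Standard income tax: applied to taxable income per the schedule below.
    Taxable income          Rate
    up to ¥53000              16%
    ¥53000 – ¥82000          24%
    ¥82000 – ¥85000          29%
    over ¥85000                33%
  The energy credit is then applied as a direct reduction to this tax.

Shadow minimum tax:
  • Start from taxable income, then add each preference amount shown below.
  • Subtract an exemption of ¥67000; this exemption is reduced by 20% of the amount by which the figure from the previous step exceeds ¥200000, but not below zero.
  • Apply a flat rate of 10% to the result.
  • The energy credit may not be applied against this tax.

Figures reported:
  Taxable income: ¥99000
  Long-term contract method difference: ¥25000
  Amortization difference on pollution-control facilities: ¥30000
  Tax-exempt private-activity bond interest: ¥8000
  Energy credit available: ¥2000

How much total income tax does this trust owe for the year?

Standard income tax:
  ¥53000 × 16% = ¥8480
  ¥29000 × 24% = ¥6960
  ¥3000 × 29% = ¥870
  ¥14000 × 33% = ¥4620
  → ¥20930
  Less energy credit ¥2000 → ¥18930

Shadow minimum tax:
  Adjusted income: ¥99000 + ¥25000 + ¥30000 + ¥8000 = ¥162000
  Exemption: ¥162000 ≤ ¥200000, so full ¥67000 applies
  Base: ¥162000 − ¥67000 = ¥95000
  ¥95000 × 10% = ¥9500

¥18930 > ¥9500, so the standard income tax governs.

¥18930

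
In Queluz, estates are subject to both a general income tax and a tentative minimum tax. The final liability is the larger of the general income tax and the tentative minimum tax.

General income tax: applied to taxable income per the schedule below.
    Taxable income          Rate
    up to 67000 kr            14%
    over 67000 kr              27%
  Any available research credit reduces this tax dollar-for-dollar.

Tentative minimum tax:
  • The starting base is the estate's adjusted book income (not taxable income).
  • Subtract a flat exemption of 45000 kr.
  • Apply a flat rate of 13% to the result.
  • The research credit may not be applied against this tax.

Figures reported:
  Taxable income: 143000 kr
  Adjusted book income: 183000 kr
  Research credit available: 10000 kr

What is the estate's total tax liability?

Tentative minimum tax:
  Base (adjusted book income): 183000 kr
  Less exemption 45000 kr → base 138000 kr
  138000 kr × 13% = 17940 kr

General income tax:
  67000 kr × 14% = 9380 kr
  76000 kr × 27% = 20520 kr
  → 29900 kr
  Less research credit 10000 kr → 19900 kr

19900 kr > 17940 kr, so the general income tax governs.

19900 kr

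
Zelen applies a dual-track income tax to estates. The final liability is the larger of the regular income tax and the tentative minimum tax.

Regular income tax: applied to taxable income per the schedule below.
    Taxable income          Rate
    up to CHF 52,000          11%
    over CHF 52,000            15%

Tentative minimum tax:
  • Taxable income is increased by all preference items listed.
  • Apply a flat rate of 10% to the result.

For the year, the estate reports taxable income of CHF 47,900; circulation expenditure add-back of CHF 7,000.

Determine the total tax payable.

CHF 5,490

Tentative minimum tax:
  Adjusted income: CHF 47,900 + CHF 7,000 = CHF 54,900
  CHF 54,900 × 10% = CHF 5,490

Regular income tax:
  CHF 47,900 × 11% = CHF 5,269

CHF 5,490 > CHF 5,269, so the tentative minimum tax is the binding amount.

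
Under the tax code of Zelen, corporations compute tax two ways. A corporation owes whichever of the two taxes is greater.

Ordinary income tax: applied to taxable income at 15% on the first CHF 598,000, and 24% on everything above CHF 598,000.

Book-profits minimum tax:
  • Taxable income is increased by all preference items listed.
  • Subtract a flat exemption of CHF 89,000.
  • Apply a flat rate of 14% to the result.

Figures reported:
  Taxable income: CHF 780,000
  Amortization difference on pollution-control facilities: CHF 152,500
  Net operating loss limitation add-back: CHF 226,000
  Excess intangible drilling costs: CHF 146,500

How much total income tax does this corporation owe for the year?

CHF 170,240

Book-profits minimum tax:
  Adjusted income: CHF 780,000 + CHF 152,500 + CHF 226,000 + CHF 146,500 = CHF 1,305,000
  Less exemption CHF 89,000 → base CHF 1,216,000
  CHF 1,216,000 × 14% = CHF 170,240

Ordinary income tax:
  CHF 598,000 × 15% = CHF 89,700
  CHF 182,000 × 24% = CHF 43,680
  → CHF 133,380

CHF 170,240 > CHF 133,380, so the book-profits minimum tax is the binding amount.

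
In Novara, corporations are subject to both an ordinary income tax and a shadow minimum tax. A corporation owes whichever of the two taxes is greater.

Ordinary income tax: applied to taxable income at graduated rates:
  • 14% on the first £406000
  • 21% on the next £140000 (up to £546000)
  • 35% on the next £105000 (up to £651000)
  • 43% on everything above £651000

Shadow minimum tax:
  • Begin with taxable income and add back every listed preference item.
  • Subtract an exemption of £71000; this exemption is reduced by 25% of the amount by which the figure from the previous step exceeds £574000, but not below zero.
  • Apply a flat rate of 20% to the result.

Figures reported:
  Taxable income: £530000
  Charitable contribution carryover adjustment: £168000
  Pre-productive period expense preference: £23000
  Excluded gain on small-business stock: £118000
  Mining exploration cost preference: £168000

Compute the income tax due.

£201400

Shadow minimum tax:
  Adjusted income: £530000 + £168000 + £23000 + £118000 + £168000 = £1007000
  Exemption: 25% × (£1007000 − £574000) = £108250 ≥ £71000, so the exemption is fully phased out
  Base: £1007000 − £0 = £1007000
  £1007000 × 20% = £201400

Ordinary income tax:
  £406000 × 14% = £56840
  £124000 × 21% = £26040
  → £82880

£201400 > £82880, so the shadow minimum tax is the binding amount.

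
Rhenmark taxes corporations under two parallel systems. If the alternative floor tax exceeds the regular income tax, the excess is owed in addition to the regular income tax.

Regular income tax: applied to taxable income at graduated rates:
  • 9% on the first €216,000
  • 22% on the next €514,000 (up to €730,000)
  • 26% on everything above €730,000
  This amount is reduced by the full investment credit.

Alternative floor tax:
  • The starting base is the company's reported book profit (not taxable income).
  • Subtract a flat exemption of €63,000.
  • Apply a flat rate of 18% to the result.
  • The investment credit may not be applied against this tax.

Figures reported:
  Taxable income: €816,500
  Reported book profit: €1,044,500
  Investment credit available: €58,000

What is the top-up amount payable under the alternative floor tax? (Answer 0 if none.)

Regular income tax:
  €216,000 × 9% = €19,440
  €514,000 × 22% = €113,080
  €86,500 × 26% = €22,490
  → €155,010
  Less investment credit €58,000 → €97,010

Alternative floor tax:
  Base (reported book profit): €1,044,500
  Less exemption €63,000 → base €981,500
  €981,500 × 18% = €176,670

Excess of alternative floor tax over regular income tax: €176,670 − €97,010 = €79,660.

€79,660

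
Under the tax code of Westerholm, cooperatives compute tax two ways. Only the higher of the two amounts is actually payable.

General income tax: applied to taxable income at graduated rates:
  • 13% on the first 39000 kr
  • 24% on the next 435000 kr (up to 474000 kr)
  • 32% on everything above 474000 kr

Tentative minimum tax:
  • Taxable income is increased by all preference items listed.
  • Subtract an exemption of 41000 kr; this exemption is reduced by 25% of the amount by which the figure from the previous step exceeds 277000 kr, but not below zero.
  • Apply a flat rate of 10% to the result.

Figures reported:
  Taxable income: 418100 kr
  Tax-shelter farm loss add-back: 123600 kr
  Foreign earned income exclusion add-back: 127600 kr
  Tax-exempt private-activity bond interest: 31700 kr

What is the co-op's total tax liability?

96054 kr

Tentative minimum tax:
  Adjusted income: 418100 kr + 123600 kr + 127600 kr + 31700 kr = 701000 kr
  Exemption: 25% × (701000 kr − 277000 kr) = 106000 kr ≥ 41000 kr, so the exemption is fully phased out
  Base: 701000 kr − 0 kr = 701000 kr
  701000 kr × 10% = 70100 kr

General income tax:
  39000 kr × 13% = 5070 kr
  379100 kr × 24% = 90984 kr
  → 96054 kr

96054 kr > 70100 kr, so the general income tax governs.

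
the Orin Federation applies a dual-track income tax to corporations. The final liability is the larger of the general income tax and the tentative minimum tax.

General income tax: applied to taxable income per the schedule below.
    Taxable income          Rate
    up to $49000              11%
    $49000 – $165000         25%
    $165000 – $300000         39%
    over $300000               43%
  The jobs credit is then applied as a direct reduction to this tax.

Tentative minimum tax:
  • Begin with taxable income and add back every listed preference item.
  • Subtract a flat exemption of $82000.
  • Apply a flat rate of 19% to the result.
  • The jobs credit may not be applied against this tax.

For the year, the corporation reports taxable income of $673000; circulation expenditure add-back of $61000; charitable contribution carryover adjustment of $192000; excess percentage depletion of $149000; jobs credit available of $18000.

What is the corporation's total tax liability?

$229430

Tentative minimum tax:
  Adjusted income: $673000 + $61000 + $192000 + $149000 = $1075000
  Less exemption $82000 → base $993000
  $993000 × 19% = $188670

General income tax:
  $49000 × 11% = $5390
  $116000 × 25% = $29000
  $135000 × 39% = $52650
  $373000 × 43% = $160390
  → $247430
  Less jobs credit $18000 → $229430

$229430 > $188670, so the general income tax governs.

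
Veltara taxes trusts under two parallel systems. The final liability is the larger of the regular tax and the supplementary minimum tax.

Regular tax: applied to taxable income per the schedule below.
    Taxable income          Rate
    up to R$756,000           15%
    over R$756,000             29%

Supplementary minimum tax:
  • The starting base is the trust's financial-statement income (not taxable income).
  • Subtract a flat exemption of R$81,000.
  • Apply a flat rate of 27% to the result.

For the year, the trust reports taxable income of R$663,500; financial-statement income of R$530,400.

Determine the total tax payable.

Regular tax:
  R$663,500 × 15% = R$99,525

Supplementary minimum tax:
  Base (financial-statement income): R$530,400
  Less exemption R$81,000 → base R$449,400
  R$449,400 × 27% = R$121,338

R$121,338 > R$99,525, so the supplementary minimum tax is the binding amount.

R$121,338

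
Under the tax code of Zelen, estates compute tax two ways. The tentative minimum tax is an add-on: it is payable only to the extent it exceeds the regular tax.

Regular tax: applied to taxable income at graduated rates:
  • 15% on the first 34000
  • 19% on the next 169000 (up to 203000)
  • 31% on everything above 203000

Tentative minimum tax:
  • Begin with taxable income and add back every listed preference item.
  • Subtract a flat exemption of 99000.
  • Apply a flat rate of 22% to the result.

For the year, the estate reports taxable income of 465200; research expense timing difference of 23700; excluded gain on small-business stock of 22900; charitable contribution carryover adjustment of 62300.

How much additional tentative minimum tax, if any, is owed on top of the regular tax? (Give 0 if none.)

0

Tentative minimum tax:
  Adjusted income: 465200 + 23700 + 22900 + 62300 = 574100
  Less exemption 99000 → base 475100
  475100 × 22% = 104522

Regular tax:
  34000 × 15% = 5100
  169000 × 19% = 32110
  262200 × 31% = 81282
  → 118492

104522 ≤ 118492, so no add-on is due.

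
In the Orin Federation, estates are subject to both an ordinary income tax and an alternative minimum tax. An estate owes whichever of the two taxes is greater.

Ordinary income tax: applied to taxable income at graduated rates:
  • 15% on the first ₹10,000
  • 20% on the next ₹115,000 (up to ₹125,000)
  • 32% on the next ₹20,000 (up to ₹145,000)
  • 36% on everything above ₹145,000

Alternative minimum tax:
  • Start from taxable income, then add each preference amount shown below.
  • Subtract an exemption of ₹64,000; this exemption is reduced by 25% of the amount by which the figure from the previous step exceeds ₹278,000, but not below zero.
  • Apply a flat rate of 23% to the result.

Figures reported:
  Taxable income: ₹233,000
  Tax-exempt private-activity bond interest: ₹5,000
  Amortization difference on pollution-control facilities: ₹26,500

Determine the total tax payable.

Alternative minimum tax:
  Adjusted income: ₹233,000 + ₹5,000 + ₹26,500 = ₹264,500
  Exemption: ₹264,500 ≤ ₹278,000, so full ₹64,000 applies
  Base: ₹264,500 − ₹64,000 = ₹200,500
  ₹200,500 × 23% = ₹46,115

Ordinary income tax:
  ₹10,000 × 15% = ₹1,500
  ₹115,000 × 20% = ₹23,000
  ₹20,000 × 32% = ₹6,400
  ₹88,000 × 36% = ₹31,680
  → ₹62,580

₹62,580 > ₹46,115, so the ordinary income tax governs.

₹62,580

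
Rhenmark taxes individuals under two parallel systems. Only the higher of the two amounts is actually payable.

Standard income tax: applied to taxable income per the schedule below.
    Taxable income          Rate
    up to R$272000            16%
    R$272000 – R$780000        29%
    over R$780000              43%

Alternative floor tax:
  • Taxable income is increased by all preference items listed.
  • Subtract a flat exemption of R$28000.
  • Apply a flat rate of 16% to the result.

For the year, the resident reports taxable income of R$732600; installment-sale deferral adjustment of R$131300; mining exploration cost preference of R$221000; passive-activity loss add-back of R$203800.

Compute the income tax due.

Alternative floor tax:
  Adjusted income: R$732600 + R$131300 + R$221000 + R$203800 = R$1288700
  Less exemption R$28000 → base R$1260700
  R$1260700 × 16% = R$201712

Standard income tax:
  R$272000 × 16% = R$43520
  R$460600 × 29% = R$133574
  → R$177094

R$201712 > R$177094, so the alternative floor tax is the binding amount.

R$201712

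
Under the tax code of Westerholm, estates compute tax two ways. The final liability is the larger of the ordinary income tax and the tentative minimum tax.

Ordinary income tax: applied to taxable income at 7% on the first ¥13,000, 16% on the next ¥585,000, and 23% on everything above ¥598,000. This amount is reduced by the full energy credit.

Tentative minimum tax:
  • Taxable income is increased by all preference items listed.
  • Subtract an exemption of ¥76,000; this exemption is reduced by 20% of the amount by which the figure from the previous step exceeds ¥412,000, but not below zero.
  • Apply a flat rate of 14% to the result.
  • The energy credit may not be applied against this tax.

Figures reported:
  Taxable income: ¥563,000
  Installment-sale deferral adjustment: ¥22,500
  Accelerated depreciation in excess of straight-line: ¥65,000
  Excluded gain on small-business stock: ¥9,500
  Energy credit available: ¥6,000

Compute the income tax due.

Ordinary income tax:
  ¥13,000 × 7% = ¥910
  ¥550,000 × 16% = ¥88,000
  → ¥88,910
  Less energy credit ¥6,000 → ¥82,910

Tentative minimum tax:
  Adjusted income: ¥563,000 + ¥22,500 + ¥65,000 + ¥9,500 = ¥660,000
  Exemption: ¥76,000 − 20% × (¥660,000 − ¥412,000) = ¥76,000 − ¥49,600 = ¥26,400
  Base: ¥660,000 − ¥26,400 = ¥633,600
  ¥633,600 × 14% = ¥88,704

¥88,704 > ¥82,910, so the tentative minimum tax is the binding amount.

¥88,704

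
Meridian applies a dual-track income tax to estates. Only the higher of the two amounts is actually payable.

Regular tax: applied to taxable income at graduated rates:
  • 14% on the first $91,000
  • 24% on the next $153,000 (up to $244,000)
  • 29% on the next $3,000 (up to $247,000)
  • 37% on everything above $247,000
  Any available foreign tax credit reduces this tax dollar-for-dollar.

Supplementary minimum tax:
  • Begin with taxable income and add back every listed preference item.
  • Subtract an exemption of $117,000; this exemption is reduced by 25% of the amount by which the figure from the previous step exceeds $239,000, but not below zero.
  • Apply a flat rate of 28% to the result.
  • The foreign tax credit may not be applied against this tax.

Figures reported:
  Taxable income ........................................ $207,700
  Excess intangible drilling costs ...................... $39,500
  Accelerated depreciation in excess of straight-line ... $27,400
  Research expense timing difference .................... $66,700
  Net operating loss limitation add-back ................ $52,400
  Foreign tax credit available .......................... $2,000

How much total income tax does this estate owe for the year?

Regular tax:
  $91,000 × 14% = $12,740
  $116,700 × 24% = $28,008
  → $40,748
  Less foreign tax credit $2,000 → $38,748

Supplementary minimum tax:
  Adjusted income: $207,700 + $39,500 + $27,400 + $66,700 + $52,400 = $393,700
  Exemption: $117,000 − 25% × ($393,700 − $239,000) = $117,000 − $38,675 = $78,325
  Base: $393,700 − $78,325 = $315,375
  $315,375 × 28% = $88,305

$88,305 > $38,748, so the supplementary minimum tax is the binding amount.

$88,305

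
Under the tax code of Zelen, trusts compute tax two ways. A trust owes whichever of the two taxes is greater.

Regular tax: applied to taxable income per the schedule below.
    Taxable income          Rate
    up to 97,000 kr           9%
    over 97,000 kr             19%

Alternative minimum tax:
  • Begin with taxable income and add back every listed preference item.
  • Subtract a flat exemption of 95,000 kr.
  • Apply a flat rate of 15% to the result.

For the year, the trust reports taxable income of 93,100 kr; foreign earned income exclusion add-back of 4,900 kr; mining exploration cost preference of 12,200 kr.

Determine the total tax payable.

8,379 kr

Alternative minimum tax:
  Adjusted income: 93,100 kr + 4,900 kr + 12,200 kr = 110,200 kr
  Less exemption 95,000 kr → base 15,200 kr
  15,200 kr × 15% = 2,280 kr

Regular tax:
  93,100 kr × 9% = 8,379 kr

8,379 kr > 2,280 kr, so the regular tax governs.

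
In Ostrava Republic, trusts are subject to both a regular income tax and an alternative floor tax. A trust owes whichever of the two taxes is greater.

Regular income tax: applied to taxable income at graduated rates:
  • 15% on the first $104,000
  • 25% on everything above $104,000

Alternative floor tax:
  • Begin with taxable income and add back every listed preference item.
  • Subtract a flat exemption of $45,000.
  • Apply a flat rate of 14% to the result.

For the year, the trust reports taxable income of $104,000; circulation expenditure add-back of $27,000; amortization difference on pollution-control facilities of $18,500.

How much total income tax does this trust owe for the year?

Alternative floor tax:
  Adjusted income: $104,000 + $27,000 + $18,500 = $149,500
  Less exemption $45,000 → base $104,500
  $104,500 × 14% = $14,630

Regular income tax:
  $104,000 × 15% = $15,600

$15,600 > $14,630, so the regular income tax governs.

$15,600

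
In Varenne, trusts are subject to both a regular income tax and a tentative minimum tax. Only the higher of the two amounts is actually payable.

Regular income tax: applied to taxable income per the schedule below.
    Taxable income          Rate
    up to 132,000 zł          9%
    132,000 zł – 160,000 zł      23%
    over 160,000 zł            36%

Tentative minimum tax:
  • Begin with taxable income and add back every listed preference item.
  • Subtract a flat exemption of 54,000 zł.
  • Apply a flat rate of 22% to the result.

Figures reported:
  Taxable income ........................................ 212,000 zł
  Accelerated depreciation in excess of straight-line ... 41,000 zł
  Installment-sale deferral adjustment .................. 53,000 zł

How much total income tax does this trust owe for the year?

Regular income tax:
  132,000 zł × 9% = 11,880 zł
  28,000 zł × 23% = 6,440 zł
  52,000 zł × 36% = 18,720 zł
  → 37,040 zł

Tentative minimum tax:
  Adjusted income: 212,000 zł + 41,000 zł + 53,000 zł = 306,000 zł
  Less exemption 54,000 zł → base 252,000 zł
  252,000 zł × 22% = 55,440 zł

55,440 zł > 37,040 zł, so the tentative minimum tax is the binding amount.

55,440 zł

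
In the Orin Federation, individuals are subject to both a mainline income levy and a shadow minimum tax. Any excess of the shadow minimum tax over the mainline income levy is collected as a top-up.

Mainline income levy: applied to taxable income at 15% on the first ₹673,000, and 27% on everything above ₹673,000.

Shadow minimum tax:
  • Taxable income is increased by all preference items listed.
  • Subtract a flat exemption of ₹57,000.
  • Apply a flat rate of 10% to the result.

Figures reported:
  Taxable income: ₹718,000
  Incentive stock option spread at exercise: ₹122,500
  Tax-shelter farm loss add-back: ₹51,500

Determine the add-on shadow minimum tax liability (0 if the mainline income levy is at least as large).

₹0

Shadow minimum tax:
  Adjusted income: ₹718,000 + ₹122,500 + ₹51,500 = ₹892,000
  Less exemption ₹57,000 → base ₹835,000
  ₹835,000 × 10% = ₹83,500

Mainline income levy:
  ₹673,000 × 15% = ₹100,950
  ₹45,000 × 27% = ₹12,150
  → ₹113,100

₹83,500 ≤ ₹113,100, so no add-on is due.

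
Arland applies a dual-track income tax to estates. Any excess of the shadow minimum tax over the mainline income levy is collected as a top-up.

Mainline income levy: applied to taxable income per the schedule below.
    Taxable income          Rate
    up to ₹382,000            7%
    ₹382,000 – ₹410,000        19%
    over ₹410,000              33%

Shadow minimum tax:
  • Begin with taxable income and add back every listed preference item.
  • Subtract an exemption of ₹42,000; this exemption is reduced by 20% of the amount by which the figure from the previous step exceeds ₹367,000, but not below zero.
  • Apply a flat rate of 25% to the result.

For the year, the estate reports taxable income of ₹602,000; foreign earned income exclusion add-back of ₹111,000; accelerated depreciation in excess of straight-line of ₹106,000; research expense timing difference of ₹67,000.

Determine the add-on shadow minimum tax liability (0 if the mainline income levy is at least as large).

₹126,080

Mainline income levy:
  ₹382,000 × 7% = ₹26,740
  ₹28,000 × 19% = ₹5,320
  ₹192,000 × 33% = ₹63,360
  → ₹95,420

Shadow minimum tax:
  Adjusted income: ₹602,000 + ₹111,000 + ₹106,000 + ₹67,000 = ₹886,000
  Exemption: 20% × (₹886,000 − ₹367,000) = ₹103,800 ≥ ₹42,000, so the exemption is fully phased out
  Base: ₹886,000 − ₹0 = ₹886,000
  ₹886,000 × 25% = ₹221,500

Excess of shadow minimum tax over mainline income levy: ₹221,500 − ₹95,420 = ₹126,080.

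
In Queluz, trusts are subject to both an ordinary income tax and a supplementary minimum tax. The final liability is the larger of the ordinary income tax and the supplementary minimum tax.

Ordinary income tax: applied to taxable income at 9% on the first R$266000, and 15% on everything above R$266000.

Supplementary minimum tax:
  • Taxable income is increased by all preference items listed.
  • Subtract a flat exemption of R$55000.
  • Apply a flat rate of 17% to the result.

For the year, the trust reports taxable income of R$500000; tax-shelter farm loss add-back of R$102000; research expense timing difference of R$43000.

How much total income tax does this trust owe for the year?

Supplementary minimum tax:
  Adjusted income: R$500000 + R$102000 + R$43000 = R$645000
  Less exemption R$55000 → base R$590000
  R$590000 × 17% = R$100300

Ordinary income tax:
  R$266000 × 9% = R$23940
  R$234000 × 15% = R$35100
  → R$59040

R$100300 > R$59040, so the supplementary minimum tax is the binding amount.

R$100300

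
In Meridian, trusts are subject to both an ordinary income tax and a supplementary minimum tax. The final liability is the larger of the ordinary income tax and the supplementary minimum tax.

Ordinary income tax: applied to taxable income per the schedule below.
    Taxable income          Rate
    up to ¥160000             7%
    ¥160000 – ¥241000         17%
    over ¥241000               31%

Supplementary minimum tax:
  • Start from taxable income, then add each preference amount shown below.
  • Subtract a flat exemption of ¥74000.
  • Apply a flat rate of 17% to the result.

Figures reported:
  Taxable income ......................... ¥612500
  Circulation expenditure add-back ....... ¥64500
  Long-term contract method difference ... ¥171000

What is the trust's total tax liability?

Ordinary income tax:
  ¥160000 × 7% = ¥11200
  ¥81000 × 17% = ¥13770
  ¥371500 × 31% = ¥115165
  → ¥140135

Supplementary minimum tax:
  Adjusted income: ¥612500 + ¥64500 + ¥171000 = ¥848000
  Less exemption ¥74000 → base ¥774000
  ¥774000 × 17% = ¥131580

¥140135 > ¥131580, so the ordinary income tax governs.

¥140135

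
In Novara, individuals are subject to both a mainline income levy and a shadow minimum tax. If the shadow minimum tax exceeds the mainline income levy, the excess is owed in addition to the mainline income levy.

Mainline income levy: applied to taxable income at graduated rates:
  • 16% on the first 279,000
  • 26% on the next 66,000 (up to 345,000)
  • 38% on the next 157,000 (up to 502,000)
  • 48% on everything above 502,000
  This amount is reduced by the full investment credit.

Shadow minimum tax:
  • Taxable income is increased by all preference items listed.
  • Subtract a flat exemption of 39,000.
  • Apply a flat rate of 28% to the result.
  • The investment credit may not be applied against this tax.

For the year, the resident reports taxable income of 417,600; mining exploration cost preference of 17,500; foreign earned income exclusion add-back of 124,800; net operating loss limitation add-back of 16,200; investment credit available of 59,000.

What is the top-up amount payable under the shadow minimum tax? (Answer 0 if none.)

120,000

Mainline income levy:
  279,000 × 16% = 44,640
  66,000 × 26% = 17,160
  72,600 × 38% = 27,588
  → 89,388
  Less investment credit 59,000 → 30,388

Shadow minimum tax:
  Adjusted income: 417,600 + 17,500 + 124,800 + 16,200 = 576,100
  Less exemption 39,000 → base 537,100
  537,100 × 28% = 150,388

Excess of shadow minimum tax over mainline income levy: 150,388 − 30,388 = 120,000.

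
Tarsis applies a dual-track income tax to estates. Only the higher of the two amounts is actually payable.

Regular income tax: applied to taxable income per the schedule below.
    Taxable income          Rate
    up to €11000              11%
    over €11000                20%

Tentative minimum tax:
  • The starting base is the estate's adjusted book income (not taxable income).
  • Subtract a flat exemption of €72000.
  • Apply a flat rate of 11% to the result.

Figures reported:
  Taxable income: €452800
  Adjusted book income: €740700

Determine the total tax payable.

Tentative minimum tax:
  Base (adjusted book income): €740700
  Less exemption €72000 → base €668700
  €668700 × 11% = €73557

Regular income tax:
  €11000 × 11% = €1210
  €441800 × 20% = €88360
  → €89570

€89570 > €73557, so the regular income tax governs.

€89570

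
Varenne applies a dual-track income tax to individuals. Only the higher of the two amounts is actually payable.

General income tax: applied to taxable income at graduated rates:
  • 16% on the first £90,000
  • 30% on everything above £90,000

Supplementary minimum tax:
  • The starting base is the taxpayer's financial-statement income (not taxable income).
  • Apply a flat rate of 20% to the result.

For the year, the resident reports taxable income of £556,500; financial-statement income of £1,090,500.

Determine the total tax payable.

General income tax:
  £90,000 × 16% = £14,400
  £466,500 × 30% = £139,950
  → £154,350

Supplementary minimum tax:
  Base (financial-statement income): £1,090,500
  £1,090,500 × 20% = £218,100

£218,100 > £154,350, so the supplementary minimum tax is the binding amount.

£218,100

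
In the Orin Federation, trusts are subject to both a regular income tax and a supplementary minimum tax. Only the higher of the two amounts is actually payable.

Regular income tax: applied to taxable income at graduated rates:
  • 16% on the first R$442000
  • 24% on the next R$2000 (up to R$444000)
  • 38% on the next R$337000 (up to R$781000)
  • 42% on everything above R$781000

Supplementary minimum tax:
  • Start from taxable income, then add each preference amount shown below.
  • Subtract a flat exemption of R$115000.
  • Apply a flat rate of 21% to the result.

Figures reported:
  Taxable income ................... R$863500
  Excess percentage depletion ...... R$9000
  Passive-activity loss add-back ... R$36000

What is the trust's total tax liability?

R$233910

Supplementary minimum tax:
  Adjusted income: R$863500 + R$9000 + R$36000 = R$908500
  Less exemption R$115000 → base R$793500
  R$793500 × 21% = R$166635

Regular income tax:
  R$442000 × 16% = R$70720
  R$2000 × 24% = R$480
  R$337000 × 38% = R$128060
  R$82500 × 42% = R$34650
  → R$233910

R$233910 > R$166635, so the regular income tax governs.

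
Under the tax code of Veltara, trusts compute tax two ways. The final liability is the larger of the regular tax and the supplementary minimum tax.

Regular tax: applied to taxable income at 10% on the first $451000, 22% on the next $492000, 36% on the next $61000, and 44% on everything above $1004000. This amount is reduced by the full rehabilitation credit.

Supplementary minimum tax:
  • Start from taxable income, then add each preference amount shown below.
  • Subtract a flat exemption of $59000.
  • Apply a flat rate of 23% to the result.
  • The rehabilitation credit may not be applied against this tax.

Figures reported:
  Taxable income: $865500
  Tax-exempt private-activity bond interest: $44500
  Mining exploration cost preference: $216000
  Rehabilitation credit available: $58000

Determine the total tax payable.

$245410

Supplementary minimum tax:
  Adjusted income: $865500 + $44500 + $216000 = $1126000
  Less exemption $59000 → base $1067000
  $1067000 × 23% = $245410

Regular tax:
  $451000 × 10% = $45100
  $414500 × 22% = $91190
  → $136290
  Less rehabilitation credit $58000 → $78290

$245410 > $78290, so the supplementary minimum tax is the binding amount.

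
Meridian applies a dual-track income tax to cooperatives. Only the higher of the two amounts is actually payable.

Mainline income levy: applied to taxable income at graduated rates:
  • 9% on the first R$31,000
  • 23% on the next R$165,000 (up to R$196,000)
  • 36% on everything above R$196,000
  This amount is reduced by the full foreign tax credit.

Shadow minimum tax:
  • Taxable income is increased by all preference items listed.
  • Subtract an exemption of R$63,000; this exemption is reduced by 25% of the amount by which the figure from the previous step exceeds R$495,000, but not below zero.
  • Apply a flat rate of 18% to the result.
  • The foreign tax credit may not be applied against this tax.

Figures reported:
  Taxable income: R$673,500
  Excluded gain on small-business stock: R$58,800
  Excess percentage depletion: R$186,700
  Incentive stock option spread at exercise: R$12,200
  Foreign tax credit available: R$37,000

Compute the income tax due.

R$175,640

Mainline income levy:
  R$31,000 × 9% = R$2,790
  R$165,000 × 23% = R$37,950
  R$477,500 × 36% = R$171,900
  → R$212,640
  Less foreign tax credit R$37,000 → R$175,640

Shadow minimum tax:
  Adjusted income: R$673,500 + R$58,800 + R$186,700 + R$12,200 = R$931,200
  Exemption: 25% × (R$931,200 − R$495,000) = R$109,050 ≥ R$63,000, so the exemption is fully phased out
  Base: R$931,200 − R$0 = R$931,200
  R$931,200 × 18% = R$167,616

R$175,640 > R$167,616, so the mainline income levy governs.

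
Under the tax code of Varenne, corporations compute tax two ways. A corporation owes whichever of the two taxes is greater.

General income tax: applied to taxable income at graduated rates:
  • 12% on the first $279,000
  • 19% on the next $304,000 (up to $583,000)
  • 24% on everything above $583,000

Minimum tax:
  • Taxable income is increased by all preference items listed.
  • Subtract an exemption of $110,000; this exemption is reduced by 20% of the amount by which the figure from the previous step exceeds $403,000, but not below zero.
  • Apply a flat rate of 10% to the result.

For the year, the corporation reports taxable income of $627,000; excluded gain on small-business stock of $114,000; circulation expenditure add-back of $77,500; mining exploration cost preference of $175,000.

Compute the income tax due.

$101,800

General income tax:
  $279,000 × 12% = $33,480
  $304,000 × 19% = $57,760
  $44,000 × 24% = $10,560
  → $101,800

Minimum tax:
  Adjusted income: $627,000 + $114,000 + $77,500 + $175,000 = $993,500
  Exemption: 20% × ($993,500 − $403,000) = $118,100 ≥ $110,000, so the exemption is fully phased out
  Base: $993,500 − $0 = $993,500
  $993,500 × 10% = $99,350

$101,800 > $99,350, so the general income tax governs.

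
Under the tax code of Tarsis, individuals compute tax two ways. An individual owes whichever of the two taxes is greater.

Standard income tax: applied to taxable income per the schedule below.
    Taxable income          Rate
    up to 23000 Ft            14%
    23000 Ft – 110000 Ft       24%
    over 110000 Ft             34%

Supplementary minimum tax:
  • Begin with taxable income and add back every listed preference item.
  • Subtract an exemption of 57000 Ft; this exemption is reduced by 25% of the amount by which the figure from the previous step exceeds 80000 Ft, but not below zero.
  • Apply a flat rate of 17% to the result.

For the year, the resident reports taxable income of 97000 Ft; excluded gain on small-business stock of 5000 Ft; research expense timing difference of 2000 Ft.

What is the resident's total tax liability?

Standard income tax:
  23000 Ft × 14% = 3220 Ft
  74000 Ft × 24% = 17760 Ft
  → 20980 Ft

Supplementary minimum tax:
  Adjusted income: 97000 Ft + 5000 Ft + 2000 Ft = 104000 Ft
  Exemption: 57000 Ft − 25% × (104000 Ft − 80000 Ft) = 57000 Ft − 6000 Ft = 51000 Ft
  Base: 104000 Ft − 51000 Ft = 53000 Ft
  53000 Ft × 17% = 9010 Ft

20980 Ft > 9010 Ft, so the standard income tax governs.

20980 Ft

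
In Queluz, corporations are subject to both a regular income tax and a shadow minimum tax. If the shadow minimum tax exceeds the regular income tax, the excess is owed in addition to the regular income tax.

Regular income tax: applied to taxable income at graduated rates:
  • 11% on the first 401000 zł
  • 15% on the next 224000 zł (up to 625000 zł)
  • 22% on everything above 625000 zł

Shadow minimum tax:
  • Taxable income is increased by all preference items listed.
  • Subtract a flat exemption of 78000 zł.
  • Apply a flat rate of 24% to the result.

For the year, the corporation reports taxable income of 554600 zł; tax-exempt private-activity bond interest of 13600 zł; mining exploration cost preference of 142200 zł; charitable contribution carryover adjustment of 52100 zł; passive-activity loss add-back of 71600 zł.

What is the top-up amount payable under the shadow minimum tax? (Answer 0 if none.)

Regular income tax:
  401000 zł × 11% = 44110 zł
  153600 zł × 15% = 23040 zł
  → 67150 zł

Shadow minimum tax:
  Adjusted income: 554600 zł + 13600 zł + 142200 zł + 52100 zł + 71600 zł = 834100 zł
  Less exemption 78000 zł → base 756100 zł
  756100 zł × 24% = 181464 zł

Excess of shadow minimum tax over regular income tax: 181464 zł − 67150 zł = 114314 zł.

114314 zł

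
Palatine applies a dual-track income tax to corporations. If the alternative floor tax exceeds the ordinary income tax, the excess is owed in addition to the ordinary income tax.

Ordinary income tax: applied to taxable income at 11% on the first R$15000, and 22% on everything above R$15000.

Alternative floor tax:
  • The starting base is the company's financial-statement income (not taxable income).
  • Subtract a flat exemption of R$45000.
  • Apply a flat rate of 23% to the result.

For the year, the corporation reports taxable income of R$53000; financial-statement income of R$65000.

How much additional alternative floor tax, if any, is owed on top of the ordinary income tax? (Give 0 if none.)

Ordinary income tax:
  R$15000 × 11% = R$1650
  R$38000 × 22% = R$8360
  → R$10010

Alternative floor tax:
  Base (financial-statement income): R$65000
  Less exemption R$45000 → base R$20000
  R$20000 × 23% = R$4600

R$4600 ≤ R$10010, so no add-on is due.

R$0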